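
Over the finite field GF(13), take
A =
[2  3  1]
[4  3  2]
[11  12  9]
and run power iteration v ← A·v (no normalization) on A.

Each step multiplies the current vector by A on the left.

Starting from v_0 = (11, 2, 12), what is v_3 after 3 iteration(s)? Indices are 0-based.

v_3 = (8, 4, 1)

v_0 = (11, 2, 12).
v_1 = A·v_0 = (1, 9, 6).
v_2 = A·v_1 = (9, 4, 4).
v_3 = A·v_2 = (8, 4, 1).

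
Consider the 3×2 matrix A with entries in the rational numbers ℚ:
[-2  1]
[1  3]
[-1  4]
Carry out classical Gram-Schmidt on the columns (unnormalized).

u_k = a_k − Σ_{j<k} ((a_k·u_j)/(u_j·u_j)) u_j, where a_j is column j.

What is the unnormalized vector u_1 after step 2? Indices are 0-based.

u_1 = (0, 7/2, 7/2)

Step 1: u_0 = a_0 = (-2, 1, -1).
Step 2: u_1 = a_1 − (-1/2)·u_0 = (0, 7/2, 7/2).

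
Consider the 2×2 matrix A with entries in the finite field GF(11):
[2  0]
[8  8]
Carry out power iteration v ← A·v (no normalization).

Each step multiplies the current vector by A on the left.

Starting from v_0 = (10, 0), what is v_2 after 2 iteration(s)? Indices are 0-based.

v_0 = (10, 0).
v_1 = A·v_0 = (9, 3).
v_2 = A·v_1 = (7, 8).

v_2 = (7, 8)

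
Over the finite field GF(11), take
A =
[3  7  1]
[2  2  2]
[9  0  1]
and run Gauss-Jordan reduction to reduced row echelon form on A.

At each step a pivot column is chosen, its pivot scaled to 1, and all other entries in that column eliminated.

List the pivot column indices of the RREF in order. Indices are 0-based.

pivot columns: 0, 1, 2

[1] R0 /= 3  ⇒  (1, 6, 4)
     R1 -= 2·R0  ⇒  (0, 1, 5)
     R2 -= 9·R0  ⇒  (0, 1, 9)
[2] R1 /= 1  ⇒  (0, 1, 5)
     R0 -= 6·R1  ⇒  (1, 0, 7)
     R2 -= 1·R1  ⇒  (0, 0, 4)
[3] R2 /= 4  ⇒  (0, 0, 1)
     R0 -= 7·R2  ⇒  (1, 0, 0)
     R1 -= 5·R2  ⇒  (0, 1, 0)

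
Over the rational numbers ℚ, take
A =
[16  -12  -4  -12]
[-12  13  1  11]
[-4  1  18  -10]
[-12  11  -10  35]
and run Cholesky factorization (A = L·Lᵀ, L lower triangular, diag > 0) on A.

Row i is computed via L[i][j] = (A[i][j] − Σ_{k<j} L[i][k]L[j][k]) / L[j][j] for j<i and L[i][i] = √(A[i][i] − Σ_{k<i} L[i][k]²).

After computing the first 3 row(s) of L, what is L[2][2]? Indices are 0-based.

L[2][2] = 4

Step 1: L[0][0] = √(16) = 4.
  L[1][0] = (-12) / L[0][0] = -3.
Step 2: L[1][1] = √(4) = 2.
  L[2][0] = (-4) / L[0][0] = -1.
  L[2][1] = (-2) / L[1][1] = -1.
Step 3: L[2][2] = √(16) = 4.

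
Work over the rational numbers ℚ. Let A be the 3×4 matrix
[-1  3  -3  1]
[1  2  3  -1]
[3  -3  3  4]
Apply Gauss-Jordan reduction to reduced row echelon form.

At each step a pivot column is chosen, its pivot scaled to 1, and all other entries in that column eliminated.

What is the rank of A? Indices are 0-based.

rank = 3

pivot(0,0)=-1: scale R0 → (1, -3, 3, -1)
  clear (1,0): R1 −= (1)R0 → (0, 5, 0, 0)
  clear (2,0): R2 −= (3)R0 → (0, 6, -6, 7)
pivot(1,1)=5: scale R1 → (0, 1, 0, 0)
  clear (0,1): R0 −= (-3)R1 → (1, 0, 3, -1)
  clear (2,1): R2 −= (6)R1 → (0, 0, -6, 7)
pivot(2,2)=-6: scale R2 → (0, 0, 1, -7/6)
  clear (0,2): R0 −= (3)R2 → (1, 0, 0, 5/2)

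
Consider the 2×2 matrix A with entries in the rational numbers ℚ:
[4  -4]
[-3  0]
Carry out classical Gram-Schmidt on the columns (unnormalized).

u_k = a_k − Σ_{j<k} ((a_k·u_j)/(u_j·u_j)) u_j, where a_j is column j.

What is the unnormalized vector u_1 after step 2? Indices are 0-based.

Step 1: u_0 = a_0 = (4, -3).
Step 2: u_1 = a_1 − (-16/25)·u_0 = (-36/25, -48/25).

u_1 = (-36/25, -48/25)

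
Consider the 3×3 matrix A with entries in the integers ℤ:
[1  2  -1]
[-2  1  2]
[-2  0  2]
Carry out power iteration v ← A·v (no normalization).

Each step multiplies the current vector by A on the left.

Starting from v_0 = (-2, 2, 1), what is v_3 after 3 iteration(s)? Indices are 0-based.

v_0 = (-2, 2, 1).
v_1 = A·v_0 = (1, 8, 6).
v_2 = A·v_1 = (11, 18, 10).
v_3 = A·v_2 = (37, 16, -2).

v_3 = (37, 16, -2)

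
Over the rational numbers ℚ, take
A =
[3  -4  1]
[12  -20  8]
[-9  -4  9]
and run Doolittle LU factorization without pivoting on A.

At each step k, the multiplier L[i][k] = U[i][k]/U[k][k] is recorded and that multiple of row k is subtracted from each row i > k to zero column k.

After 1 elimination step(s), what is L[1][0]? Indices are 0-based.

[col 0] pivot 3
  R1 -= 4*R0 → (0, -4, 4)  (L[1][0] := 4)
  R2 -= -3*R0 → (0, -16, 12)  (L[2][0] := -3)

L[1][0] = 4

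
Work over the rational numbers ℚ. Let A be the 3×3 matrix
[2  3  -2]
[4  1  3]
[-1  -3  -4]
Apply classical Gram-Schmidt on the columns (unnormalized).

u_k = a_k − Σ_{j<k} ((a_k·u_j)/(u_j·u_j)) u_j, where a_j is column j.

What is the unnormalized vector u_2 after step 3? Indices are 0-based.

Step 1: u_0 = a_0 = (2, 4, -1).
Step 2: u_1 = a_1 − (13/21)·u_0 = (37/21, -31/21, -50/21).
Step 3: u_2 = a_2 − (4/7)·u_0 − (33/230)·u_1 = (-781/230, 213/230, -71/23).

u_2 = (-781/230, 213/230, -71/23)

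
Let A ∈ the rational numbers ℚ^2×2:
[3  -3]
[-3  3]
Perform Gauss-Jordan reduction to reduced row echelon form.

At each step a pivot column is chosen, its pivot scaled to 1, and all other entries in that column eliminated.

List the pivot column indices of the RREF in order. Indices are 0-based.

pivot columns: 0

pivot(0,0)=3: scale R0 → (1, -1)
  clear (1,0): R1 −= (-3)R0 → (0, 0)
col 1: no nonzero at/below row 1; advance.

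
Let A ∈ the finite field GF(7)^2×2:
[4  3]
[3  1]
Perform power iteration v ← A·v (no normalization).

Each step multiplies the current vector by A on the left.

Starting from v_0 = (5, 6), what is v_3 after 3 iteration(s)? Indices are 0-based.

v_0 = (5, 6).
v_1 = A·v_0 = (3, 0).
v_2 = A·v_1 = (5, 2).
v_3 = A·v_2 = (5, 3).

v_3 = (5, 3)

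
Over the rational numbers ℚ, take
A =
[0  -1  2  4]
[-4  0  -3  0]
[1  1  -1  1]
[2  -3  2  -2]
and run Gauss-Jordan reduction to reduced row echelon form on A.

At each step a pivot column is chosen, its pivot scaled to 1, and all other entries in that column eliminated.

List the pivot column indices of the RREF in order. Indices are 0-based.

pivot columns: 0, 1, 2, 3

[1] R0 <-> R1
[1] R0 /= -4  ⇒  (1, 0, 3/4, 0)
     R2 -= 1·R0  ⇒  (0, 1, -7/4, 1)
     R3 -= 2·R0  ⇒  (0, -3, 1/2, -2)
[2] R1 /= -1  ⇒  (0, 1, -2, -4)
     R2 -= 1·R1  ⇒  (0, 0, 1/4, 5)
     R3 -= -3·R1  ⇒  (0, 0, -11/2, -14)
[3] R2 /= 1/4  ⇒  (0, 0, 1, 20)
     R0 -= 3/4·R2  ⇒  (1, 0, 0, -15)
     R1 -= -2·R2  ⇒  (0, 1, 0, 36)
     R3 -= -11/2·R2  ⇒  (0, 0, 0, 96)
[4] R3 /= 96  ⇒  (0, 0, 0, 1)
     R0 -= -15·R3  ⇒  (1, 0, 0, 0)
     R1 -= 36·R3  ⇒  (0, 1, 0, 0)
     R2 -= 20·R3  ⇒  (0, 0, 1, 0)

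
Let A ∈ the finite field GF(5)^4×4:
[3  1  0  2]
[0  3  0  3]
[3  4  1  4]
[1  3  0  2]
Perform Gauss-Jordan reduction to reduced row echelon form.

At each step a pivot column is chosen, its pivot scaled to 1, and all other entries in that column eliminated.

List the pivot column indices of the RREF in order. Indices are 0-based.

pivot(0,0)=3: scale R0 → (1, 2, 0, 4)
  clear (2,0): R2 −= (3)R0 → (0, 3, 1, 2)
  clear (3,0): R3 −= (1)R0 → (0, 1, 0, 3)
pivot(1,1)=3: scale R1 → (0, 1, 0, 1)
  clear (0,1): R0 −= (2)R1 → (1, 0, 0, 2)
  clear (2,1): R2 −= (3)R1 → (0, 0, 1, 4)
  clear (3,1): R3 −= (1)R1 → (0, 0, 0, 2)
pivot(2,2)=1: scale R2 → (0, 0, 1, 4)
pivot(3,3)=2: scale R3 → (0, 0, 0, 1)
  clear (0,3): R0 −= (2)R3 → (1, 0, 0, 0)
  clear (1,3): R1 −= (1)R3 → (0, 1, 0, 0)
  clear (2,3): R2 −= (4)R3 → (0, 0, 1, 0)

pivot columns: 0, 1, 2, 3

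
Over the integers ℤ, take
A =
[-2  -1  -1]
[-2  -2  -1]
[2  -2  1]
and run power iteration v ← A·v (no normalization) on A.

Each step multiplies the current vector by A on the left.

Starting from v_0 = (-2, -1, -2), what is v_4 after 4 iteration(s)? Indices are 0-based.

v_4 = (-240, -334, -42)

v_0 = (-2, -1, -2).
v_1 = A·v_0 = (7, 8, -4).
v_2 = A·v_1 = (-18, -26, -6).
v_3 = A·v_2 = (68, 94, 10).
v_4 = A·v_3 = (-240, -334, -42).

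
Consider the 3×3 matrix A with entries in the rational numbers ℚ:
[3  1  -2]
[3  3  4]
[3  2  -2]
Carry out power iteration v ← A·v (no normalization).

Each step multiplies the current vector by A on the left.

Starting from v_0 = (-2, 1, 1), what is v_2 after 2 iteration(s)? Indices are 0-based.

v_0 = (-2, 1, 1).
v_1 = A·v_0 = (-7, 1, -6).
v_2 = A·v_1 = (-8, -42, -7).

v_2 = (-8, -42, -7)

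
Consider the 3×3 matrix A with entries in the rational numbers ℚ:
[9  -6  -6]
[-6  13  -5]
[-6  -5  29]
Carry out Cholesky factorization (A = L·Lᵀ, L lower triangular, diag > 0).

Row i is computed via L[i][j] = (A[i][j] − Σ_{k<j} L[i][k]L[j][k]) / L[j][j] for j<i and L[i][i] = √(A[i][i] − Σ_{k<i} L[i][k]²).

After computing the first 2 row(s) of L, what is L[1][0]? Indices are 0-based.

Step 1: L[0][0] = √(9) = 3.
  L[1][0] = (-6) / L[0][0] = -2.
Step 2: L[1][1] = √(9) = 3.

L[1][0] = -2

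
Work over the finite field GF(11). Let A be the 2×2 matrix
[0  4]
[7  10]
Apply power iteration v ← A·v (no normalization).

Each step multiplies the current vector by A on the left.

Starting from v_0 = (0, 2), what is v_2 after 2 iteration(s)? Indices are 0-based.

v_0 = (0, 2).
v_1 = A·v_0 = (8, 9).
v_2 = A·v_1 = (3, 3).

v_2 = (3, 3)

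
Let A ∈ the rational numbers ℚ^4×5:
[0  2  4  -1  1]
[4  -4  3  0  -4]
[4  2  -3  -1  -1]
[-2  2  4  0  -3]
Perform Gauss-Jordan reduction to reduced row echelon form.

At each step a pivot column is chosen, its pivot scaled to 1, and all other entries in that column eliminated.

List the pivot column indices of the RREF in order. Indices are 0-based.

step 1: exchange rows 0,1
step 1: normalize row 0 (÷4) = (1, -1, 3/4, 0, -1)
  row 2: subtract 4×row0 = (0, 6, -6, -1, 3)
  row 3: subtract -2×row0 = (0, 0, 11/2, 0, -5)
step 2: normalize row 1 (÷2) = (0, 1, 2, -1/2, 1/2)
  row 0: subtract -1×row1 = (1, 0, 11/4, -1/2, -1/2)
  row 2: subtract 6×row1 = (0, 0, -18, 2, 0)
step 3: normalize row 2 (÷-18) = (0, 0, 1, -1/9, 0)
  row 0: subtract 11/4×row2 = (1, 0, 0, -7/36, -1/2)
  row 1: subtract 2×row2 = (0, 1, 0, -5/18, 1/2)
  row 3: subtract 11/2×row2 = (0, 0, 0, 11/18, -5)
step 4: normalize row 3 (÷11/18) = (0, 0, 0, 1, -90/11)
  row 0: subtract -7/36×row3 = (1, 0, 0, 0, -23/11)
  row 1: subtract -5/18×row3 = (0, 1, 0, 0, -39/22)
  row 2: subtract -1/9×row3 = (0, 0, 1, 0, -10/11)

pivot columns: 0, 1, 2, 3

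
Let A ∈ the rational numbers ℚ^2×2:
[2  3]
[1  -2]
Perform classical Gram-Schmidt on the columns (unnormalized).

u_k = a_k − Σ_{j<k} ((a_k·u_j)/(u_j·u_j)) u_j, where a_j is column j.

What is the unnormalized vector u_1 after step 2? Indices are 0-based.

Step 1: u_0 = a_0 = (2, 1).
Step 2: u_1 = a_1 − (4/5)·u_0 = (7/5, -14/5).

u_1 = (7/5, -14/5)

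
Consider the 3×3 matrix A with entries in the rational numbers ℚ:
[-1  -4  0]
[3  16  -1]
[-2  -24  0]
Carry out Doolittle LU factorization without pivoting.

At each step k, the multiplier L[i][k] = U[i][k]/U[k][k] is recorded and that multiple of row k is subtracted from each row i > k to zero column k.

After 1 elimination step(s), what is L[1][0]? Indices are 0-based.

[col 0] pivot -1
  R1 -= -3*R0 → (0, 4, -1)  (L[1][0] := -3)
  R2 -= 2*R0 → (0, -16, 0)  (L[2][0] := 2)

L[1][0] = -3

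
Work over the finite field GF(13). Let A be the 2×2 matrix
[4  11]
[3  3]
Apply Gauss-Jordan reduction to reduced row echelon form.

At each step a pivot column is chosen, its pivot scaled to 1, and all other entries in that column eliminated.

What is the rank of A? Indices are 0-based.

[1] R0 /= 4  ⇒  (1, 6)
     R1 -= 3·R0  ⇒  (0, 11)
[2] R1 /= 11  ⇒  (0, 1)
     R0 -= 6·R1  ⇒  (1, 0)

rank = 2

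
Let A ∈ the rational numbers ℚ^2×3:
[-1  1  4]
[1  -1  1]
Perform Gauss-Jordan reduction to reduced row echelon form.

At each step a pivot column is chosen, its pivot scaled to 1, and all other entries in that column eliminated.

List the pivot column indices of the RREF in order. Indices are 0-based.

pivot columns: 0, 2

step 1: normalize row 0 (÷-1) = (1, -1, -4)
  row 1: subtract 1×row0 = (0, 0, 5)
skip col 1 (zero from row 1)
step 2: normalize row 1 (÷5) = (0, 0, 1)
  row 0: subtract -4×row1 = (1, -1, 0)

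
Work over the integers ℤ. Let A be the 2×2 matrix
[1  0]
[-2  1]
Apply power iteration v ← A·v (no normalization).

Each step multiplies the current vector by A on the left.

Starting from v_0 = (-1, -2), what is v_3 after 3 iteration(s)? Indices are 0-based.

v_0 = (-1, -2).
v_1 = A·v_0 = (-1, 0).
v_2 = A·v_1 = (-1, 2).
v_3 = A·v_2 = (-1, 4).

v_3 = (-1, 4)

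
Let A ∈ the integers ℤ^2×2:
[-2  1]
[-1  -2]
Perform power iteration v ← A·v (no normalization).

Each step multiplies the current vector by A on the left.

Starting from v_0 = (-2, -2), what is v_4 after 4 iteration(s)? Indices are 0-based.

v_0 = (-2, -2).
v_1 = A·v_0 = (2, 6).
v_2 = A·v_1 = (2, -14).
v_3 = A·v_2 = (-18, 26).
v_4 = A·v_3 = (62, -34).

v_4 = (62, -34)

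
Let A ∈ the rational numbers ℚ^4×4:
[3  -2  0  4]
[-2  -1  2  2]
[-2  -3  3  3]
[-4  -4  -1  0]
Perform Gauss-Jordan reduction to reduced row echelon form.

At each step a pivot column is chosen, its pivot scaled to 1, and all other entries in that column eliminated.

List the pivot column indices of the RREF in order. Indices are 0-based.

pivot columns: 0, 1, 2, 3

[1] R0 /= 3  ⇒  (1, -2/3, 0, 4/3)
     R1 -= -2·R0  ⇒  (0, -7/3, 2, 14/3)
     R2 -= -2·R0  ⇒  (0, -13/3, 3, 17/3)
     R3 -= -4·R0  ⇒  (0, -20/3, -1, 16/3)
[2] R1 /= -7/3  ⇒  (0, 1, -6/7, -2)
     R0 -= -2/3·R1  ⇒  (1, 0, -4/7, 0)
     R2 -= -13/3·R1  ⇒  (0, 0, -5/7, -3)
     R3 -= -20/3·R1  ⇒  (0, 0, -47/7, -8)
[3] R2 /= -5/7  ⇒  (0, 0, 1, 21/5)
     R0 -= -4/7·R2  ⇒  (1, 0, 0, 12/5)
     R1 -= -6/7·R2  ⇒  (0, 1, 0, 8/5)
     R3 -= -47/7·R2  ⇒  (0, 0, 0, 101/5)
[4] R3 /= 101/5  ⇒  (0, 0, 0, 1)
     R0 -= 12/5·R3  ⇒  (1, 0, 0, 0)
     R1 -= 8/5·R3  ⇒  (0, 1, 0, 0)
     R2 -= 21/5·R3  ⇒  (0, 0, 1, 0)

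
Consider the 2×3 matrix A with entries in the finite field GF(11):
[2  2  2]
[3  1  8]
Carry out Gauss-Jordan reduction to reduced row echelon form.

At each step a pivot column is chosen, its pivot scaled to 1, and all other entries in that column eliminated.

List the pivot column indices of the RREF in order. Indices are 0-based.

pivot columns: 0, 1

[1] R0 /= 2  ⇒  (1, 1, 1)
     R1 -= 3·R0  ⇒  (0, 9, 5)
[2] R1 /= 9  ⇒  (0, 1, 3)
     R0 -= 1·R1  ⇒  (1, 0, 9)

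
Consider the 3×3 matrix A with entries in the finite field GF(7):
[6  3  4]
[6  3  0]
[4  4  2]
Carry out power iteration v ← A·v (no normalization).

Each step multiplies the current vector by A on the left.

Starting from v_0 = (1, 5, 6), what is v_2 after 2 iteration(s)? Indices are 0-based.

v_0 = (1, 5, 6).
v_1 = A·v_0 = (3, 0, 1).
v_2 = A·v_1 = (1, 4, 0).

v_2 = (1, 4, 0)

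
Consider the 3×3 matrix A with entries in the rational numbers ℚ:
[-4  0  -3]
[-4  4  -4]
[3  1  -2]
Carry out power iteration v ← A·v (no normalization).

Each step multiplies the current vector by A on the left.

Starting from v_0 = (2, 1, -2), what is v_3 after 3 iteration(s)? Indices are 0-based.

v_3 = (172, 116, -47)

v_0 = (2, 1, -2).
v_1 = A·v_0 = (-2, 4, 11).
v_2 = A·v_1 = (-25, -20, -24).
v_3 = A·v_2 = (172, 116, -47).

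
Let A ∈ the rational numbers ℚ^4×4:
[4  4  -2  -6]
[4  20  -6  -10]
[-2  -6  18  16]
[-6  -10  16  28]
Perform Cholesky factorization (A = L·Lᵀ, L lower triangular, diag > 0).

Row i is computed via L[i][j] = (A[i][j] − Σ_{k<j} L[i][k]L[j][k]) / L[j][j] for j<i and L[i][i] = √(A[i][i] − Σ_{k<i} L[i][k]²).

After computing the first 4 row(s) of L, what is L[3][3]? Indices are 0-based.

L[3][3] = 3

Step 1: L[0][0] = √(4) = 2.
  L[1][0] = (4) / L[0][0] = 2.
Step 2: L[1][1] = √(16) = 4.
  L[2][0] = (-2) / L[0][0] = -1.
  L[2][1] = (-4) / L[1][1] = -1.
Step 3: L[2][2] = √(16) = 4.
  L[3][0] = (-6) / L[0][0] = -3.
  L[3][1] = (-4) / L[1][1] = -1.
  L[3][2] = (12) / L[2][2] = 3.
Step 4: L[3][3] = √(9) = 3.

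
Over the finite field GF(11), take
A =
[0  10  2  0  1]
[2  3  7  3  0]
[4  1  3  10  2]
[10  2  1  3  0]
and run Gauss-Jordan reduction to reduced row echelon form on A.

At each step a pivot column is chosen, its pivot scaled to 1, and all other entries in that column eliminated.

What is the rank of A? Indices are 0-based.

pivot(0,0): swap R0↔R1
pivot(0,0)=2: scale R0 → (1, 7, 9, 7, 0)
  clear (2,0): R2 −= (4)R0 → (0, 6, 0, 4, 2)
  clear (3,0): R3 −= (10)R0 → (0, 9, 10, 10, 0)
pivot(1,1)=10: scale R1 → (0, 1, 9, 0, 10)
  clear (0,1): R0 −= (7)R1 → (1, 0, 1, 7, 7)
  clear (2,1): R2 −= (6)R1 → (0, 0, 1, 4, 8)
  clear (3,1): R3 −= (9)R1 → (0, 0, 6, 10, 9)
pivot(2,2)=1: scale R2 → (0, 0, 1, 4, 8)
  clear (0,2): R0 −= (1)R2 → (1, 0, 0, 3, 10)
  clear (1,2): R1 −= (9)R2 → (0, 1, 0, 8, 4)
  clear (3,2): R3 −= (6)R2 → (0, 0, 0, 8, 5)
pivot(3,3)=8: scale R3 → (0, 0, 0, 1, 2)
  clear (0,3): R0 −= (3)R3 → (1, 0, 0, 0, 4)
  clear (1,3): R1 −= (8)R3 → (0, 1, 0, 0, 10)
  clear (2,3): R2 −= (4)R3 → (0, 0, 1, 0, 0)

rank = 4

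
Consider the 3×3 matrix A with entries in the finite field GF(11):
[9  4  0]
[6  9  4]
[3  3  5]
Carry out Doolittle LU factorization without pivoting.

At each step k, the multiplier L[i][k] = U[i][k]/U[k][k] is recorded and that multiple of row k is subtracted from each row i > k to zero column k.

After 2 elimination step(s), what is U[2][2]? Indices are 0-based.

k=0: U[0][0]=9
  eliminate (1,0): mult=8, new row 1: (0, 10, 4); set L[1][0]=8
  eliminate (2,0): mult=4, new row 2: (0, 9, 5); set L[2][0]=4
k=1: U[1][1]=10
  eliminate (2,1): mult=2, new row 2: (0, 0, 8); set L[2][1]=2

U[2][2] = 8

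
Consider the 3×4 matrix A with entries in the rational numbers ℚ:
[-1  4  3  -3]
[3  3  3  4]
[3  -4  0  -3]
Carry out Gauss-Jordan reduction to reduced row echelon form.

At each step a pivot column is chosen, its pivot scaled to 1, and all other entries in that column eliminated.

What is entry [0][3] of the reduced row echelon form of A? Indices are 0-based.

M[0][3] = 31/13

[1] R0 /= -1  ⇒  (1, -4, -3, 3)
     R1 -= 3·R0  ⇒  (0, 15, 12, -5)
     R2 -= 3·R0  ⇒  (0, 8, 9, -12)
[2] R1 /= 15  ⇒  (0, 1, 4/5, -1/3)
     R0 -= -4·R1  ⇒  (1, 0, 1/5, 5/3)
     R2 -= 8·R1  ⇒  (0, 0, 13/5, -28/3)
[3] R2 /= 13/5  ⇒  (0, 0, 1, -140/39)
     R0 -= 1/5·R2  ⇒  (1, 0, 0, 31/13)
     R1 -= 4/5·R2  ⇒  (0, 1, 0, 33/13)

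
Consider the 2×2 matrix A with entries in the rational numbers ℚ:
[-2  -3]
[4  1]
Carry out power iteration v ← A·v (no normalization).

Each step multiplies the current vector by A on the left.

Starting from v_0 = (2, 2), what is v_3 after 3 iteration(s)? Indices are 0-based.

v_3 = (110, -70)

v_0 = (2, 2).
v_1 = A·v_0 = (-10, 10).
v_2 = A·v_1 = (-10, -30).
v_3 = A·v_2 = (110, -70).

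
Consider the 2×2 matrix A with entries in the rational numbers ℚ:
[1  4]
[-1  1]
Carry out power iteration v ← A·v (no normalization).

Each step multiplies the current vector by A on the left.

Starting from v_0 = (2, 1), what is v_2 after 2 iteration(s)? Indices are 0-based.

v_0 = (2, 1).
v_1 = A·v_0 = (6, -1).
v_2 = A·v_1 = (2, -7).

v_2 = (2, -7)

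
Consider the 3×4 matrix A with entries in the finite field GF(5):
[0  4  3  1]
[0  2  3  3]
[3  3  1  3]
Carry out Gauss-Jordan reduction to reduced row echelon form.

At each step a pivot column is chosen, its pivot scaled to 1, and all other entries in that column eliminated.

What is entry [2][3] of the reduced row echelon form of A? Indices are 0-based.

pivot(0,0): swap R0↔R2
pivot(0,0)=3: scale R0 → (1, 1, 2, 1)
pivot(1,1)=2: scale R1 → (0, 1, 4, 4)
  clear (0,1): R0 −= (1)R1 → (1, 0, 3, 2)
  clear (2,1): R2 −= (4)R1 → (0, 0, 2, 0)
pivot(2,2)=2: scale R2 → (0, 0, 1, 0)
  clear (0,2): R0 −= (3)R2 → (1, 0, 0, 2)
  clear (1,2): R1 −= (4)R2 → (0, 1, 0, 4)

M[2][3] = 0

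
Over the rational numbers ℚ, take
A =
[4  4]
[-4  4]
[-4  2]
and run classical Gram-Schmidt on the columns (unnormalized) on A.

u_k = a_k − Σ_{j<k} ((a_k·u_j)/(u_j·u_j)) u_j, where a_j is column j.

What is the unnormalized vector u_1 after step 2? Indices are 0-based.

u_1 = (14/3, 10/3, 4/3)

Step 1: u_0 = a_0 = (4, -4, -4).
Step 2: u_1 = a_1 − (-1/6)·u_0 = (14/3, 10/3, 4/3).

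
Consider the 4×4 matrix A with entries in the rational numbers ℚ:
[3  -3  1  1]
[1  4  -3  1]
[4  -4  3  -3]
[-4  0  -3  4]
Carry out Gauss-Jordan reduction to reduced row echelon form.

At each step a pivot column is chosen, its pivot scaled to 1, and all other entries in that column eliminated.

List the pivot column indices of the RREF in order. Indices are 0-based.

[1] R0 /= 3  ⇒  (1, -1, 1/3, 1/3)
     R1 -= 1·R0  ⇒  (0, 5, -10/3, 2/3)
     R2 -= 4·R0  ⇒  (0, 0, 5/3, -13/3)
     R3 -= -4·R0  ⇒  (0, -4, -5/3, 16/3)
[2] R1 /= 5  ⇒  (0, 1, -2/3, 2/15)
     R0 -= -1·R1  ⇒  (1, 0, -1/3, 7/15)
     R3 -= -4·R1  ⇒  (0, 0, -13/3, 88/15)
[3] R2 /= 5/3  ⇒  (0, 0, 1, -13/5)
     R0 -= -1/3·R2  ⇒  (1, 0, 0, -2/5)
     R1 -= -2/3·R2  ⇒  (0, 1, 0, -8/5)
     R3 -= -13/3·R2  ⇒  (0, 0, 0, -27/5)
[4] R3 /= -27/5  ⇒  (0, 0, 0, 1)
     R0 -= -2/5·R3  ⇒  (1, 0, 0, 0)
     R1 -= -8/5·R3  ⇒  (0, 1, 0, 0)
     R2 -= -13/5·R3  ⇒  (0, 0, 1, 0)

pivot columns: 0, 1, 2, 3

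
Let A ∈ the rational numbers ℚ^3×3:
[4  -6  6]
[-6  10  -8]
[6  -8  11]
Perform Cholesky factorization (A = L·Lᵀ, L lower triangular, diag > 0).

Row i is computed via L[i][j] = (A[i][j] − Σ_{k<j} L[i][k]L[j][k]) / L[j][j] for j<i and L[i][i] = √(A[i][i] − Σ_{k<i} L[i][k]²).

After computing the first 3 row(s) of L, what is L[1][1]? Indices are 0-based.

Step 1: L[0][0] = √(4) = 2.
  L[1][0] = (-6) / L[0][0] = -3.
Step 2: L[1][1] = √(1) = 1.
  L[2][0] = (6) / L[0][0] = 3.
  L[2][1] = (1) / L[1][1] = 1.
Step 3: L[2][2] = √(1) = 1.

L[1][1] = 1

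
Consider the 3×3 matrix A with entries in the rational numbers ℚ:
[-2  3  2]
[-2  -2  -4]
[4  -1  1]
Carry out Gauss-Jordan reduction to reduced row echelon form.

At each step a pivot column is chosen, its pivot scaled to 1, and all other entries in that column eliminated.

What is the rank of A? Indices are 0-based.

[1] R0 /= -2  ⇒  (1, -3/2, -1)
     R1 -= -2·R0  ⇒  (0, -5, -6)
     R2 -= 4·R0  ⇒  (0, 5, 5)
[2] R1 /= -5  ⇒  (0, 1, 6/5)
     R0 -= -3/2·R1  ⇒  (1, 0, 4/5)
     R2 -= 5·R1  ⇒  (0, 0, -1)
[3] R2 /= -1  ⇒  (0, 0, 1)
     R0 -= 4/5·R2  ⇒  (1, 0, 0)
     R1 -= 6/5·R2  ⇒  (0, 1, 0)

rank = 3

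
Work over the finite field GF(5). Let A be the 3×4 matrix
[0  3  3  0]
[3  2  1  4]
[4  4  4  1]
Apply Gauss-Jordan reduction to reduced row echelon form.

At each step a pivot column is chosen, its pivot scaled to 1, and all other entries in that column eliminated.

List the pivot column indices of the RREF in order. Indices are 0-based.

[1] R0 <-> R1
[1] R0 /= 3  ⇒  (1, 4, 2, 3)
     R2 -= 4·R0  ⇒  (0, 3, 1, 4)
[2] R1 /= 3  ⇒  (0, 1, 1, 0)
     R0 -= 4·R1  ⇒  (1, 0, 3, 3)
     R2 -= 3·R1  ⇒  (0, 0, 3, 4)
[3] R2 /= 3  ⇒  (0, 0, 1, 3)
     R0 -= 3·R2  ⇒  (1, 0, 0, 4)
     R1 -= 1·R2  ⇒  (0, 1, 0, 2)

pivot columns: 0, 1, 2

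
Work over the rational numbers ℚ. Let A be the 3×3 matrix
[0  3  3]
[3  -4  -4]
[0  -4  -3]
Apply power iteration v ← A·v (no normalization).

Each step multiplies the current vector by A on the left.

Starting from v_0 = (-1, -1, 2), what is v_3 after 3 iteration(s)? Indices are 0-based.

v_3 = (237, -397, -282)

v_0 = (-1, -1, 2).
v_1 = A·v_0 = (3, -7, -2).
v_2 = A·v_1 = (-27, 45, 34).
v_3 = A·v_2 = (237, -397, -282).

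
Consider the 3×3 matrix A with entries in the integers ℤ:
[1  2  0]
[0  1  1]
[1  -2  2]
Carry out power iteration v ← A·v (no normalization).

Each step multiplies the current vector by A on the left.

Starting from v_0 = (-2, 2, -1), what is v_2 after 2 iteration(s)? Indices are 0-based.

v_0 = (-2, 2, -1).
v_1 = A·v_0 = (2, 1, -8).
v_2 = A·v_1 = (4, -7, -16).

v_2 = (4, -7, -16)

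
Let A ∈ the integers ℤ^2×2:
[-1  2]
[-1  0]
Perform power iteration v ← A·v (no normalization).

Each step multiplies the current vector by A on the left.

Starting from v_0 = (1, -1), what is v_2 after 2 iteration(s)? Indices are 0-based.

v_0 = (1, -1).
v_1 = A·v_0 = (-3, -1).
v_2 = A·v_1 = (1, 3).

v_2 = (1, 3)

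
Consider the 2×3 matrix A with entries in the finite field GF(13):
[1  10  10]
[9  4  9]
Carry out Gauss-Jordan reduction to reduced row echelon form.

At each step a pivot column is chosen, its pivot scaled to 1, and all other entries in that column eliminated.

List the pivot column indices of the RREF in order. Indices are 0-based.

pivot(0,0)=1: scale R0 → (1, 10, 10)
  clear (1,0): R1 −= (9)R0 → (0, 5, 10)
pivot(1,1)=5: scale R1 → (0, 1, 2)
  clear (0,1): R0 −= (10)R1 → (1, 0, 3)

pivot columns: 0, 1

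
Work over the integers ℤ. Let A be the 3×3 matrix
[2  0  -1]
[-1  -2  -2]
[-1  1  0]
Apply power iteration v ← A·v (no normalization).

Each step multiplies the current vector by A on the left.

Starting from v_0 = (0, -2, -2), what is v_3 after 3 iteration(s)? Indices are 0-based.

v_0 = (0, -2, -2).
v_1 = A·v_0 = (2, 8, -2).
v_2 = A·v_1 = (6, -14, 6).
v_3 = A·v_2 = (6, 10, -20).

v_3 = (6, 10, -20)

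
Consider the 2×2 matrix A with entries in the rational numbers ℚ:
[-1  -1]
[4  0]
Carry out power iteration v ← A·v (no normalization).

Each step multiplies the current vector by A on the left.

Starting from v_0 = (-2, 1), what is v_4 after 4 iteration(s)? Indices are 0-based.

v_0 = (-2, 1).
v_1 = A·v_0 = (1, -8).
v_2 = A·v_1 = (7, 4).
v_3 = A·v_2 = (-11, 28).
v_4 = A·v_3 = (-17, -44).

v_4 = (-17, -44)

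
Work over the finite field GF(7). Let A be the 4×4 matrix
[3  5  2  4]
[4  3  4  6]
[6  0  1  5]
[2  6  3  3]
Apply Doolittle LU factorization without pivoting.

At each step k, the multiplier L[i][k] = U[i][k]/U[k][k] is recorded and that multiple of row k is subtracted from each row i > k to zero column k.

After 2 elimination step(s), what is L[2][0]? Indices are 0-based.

L[2][0] = 2

Step 1: pivot at (0,0) is 3.
  row1 ← row1 − (6)·row0  ⇒  L[1][0]=6, U row1=(0, 1, 6, 3)
  row2 ← row2 − (2)·row0  ⇒  L[2][0]=2, U row2=(0, 4, 4, 4)
  row3 ← row3 − (3)·row0  ⇒  L[3][0]=3, U row3=(0, 5, 4, 5)
Step 2: pivot at (1,1) is 1.
  row2 ← row2 − (4)·row1  ⇒  L[2][1]=4, U row2=(0, 0, 1, 6)
  row3 ← row3 − (5)·row1  ⇒  L[3][1]=5, U row3=(0, 0, 2, 4)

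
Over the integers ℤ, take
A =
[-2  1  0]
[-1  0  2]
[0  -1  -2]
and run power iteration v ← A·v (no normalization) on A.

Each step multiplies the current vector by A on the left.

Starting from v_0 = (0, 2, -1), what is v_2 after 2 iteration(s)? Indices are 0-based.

v_0 = (0, 2, -1).
v_1 = A·v_0 = (2, -2, 0).
v_2 = A·v_1 = (-6, -2, 2).

v_2 = (-6, -2, 2)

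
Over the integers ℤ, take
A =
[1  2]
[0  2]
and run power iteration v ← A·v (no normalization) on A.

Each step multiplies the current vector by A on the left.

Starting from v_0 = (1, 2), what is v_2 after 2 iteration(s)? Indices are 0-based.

v_0 = (1, 2).
v_1 = A·v_0 = (5, 4).
v_2 = A·v_1 = (13, 8).

v_2 = (13, 8)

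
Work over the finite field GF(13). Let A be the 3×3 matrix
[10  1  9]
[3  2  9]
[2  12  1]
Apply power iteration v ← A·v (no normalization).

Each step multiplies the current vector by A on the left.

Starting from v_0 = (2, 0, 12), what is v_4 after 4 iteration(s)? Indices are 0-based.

v_0 = (2, 0, 12).
v_1 = A·v_0 = (11, 10, 3).
v_2 = A·v_1 = (4, 2, 2).
v_3 = A·v_2 = (8, 8, 8).
v_4 = A·v_3 = (4, 8, 3).

v_4 = (4, 8, 3)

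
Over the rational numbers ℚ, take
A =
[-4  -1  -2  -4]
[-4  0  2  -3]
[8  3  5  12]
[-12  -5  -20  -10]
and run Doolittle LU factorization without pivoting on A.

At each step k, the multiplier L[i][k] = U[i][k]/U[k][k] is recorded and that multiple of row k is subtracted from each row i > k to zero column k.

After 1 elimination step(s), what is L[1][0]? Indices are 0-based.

[col 0] pivot -4
  R1 -= 1*R0 → (0, 1, 4, 1)  (L[1][0] := 1)
  R2 -= -2*R0 → (0, 1, 1, 4)  (L[2][0] := -2)
  R3 -= 3*R0 → (0, -2, -14, 2)  (L[3][0] := 3)

L[1][0] = 1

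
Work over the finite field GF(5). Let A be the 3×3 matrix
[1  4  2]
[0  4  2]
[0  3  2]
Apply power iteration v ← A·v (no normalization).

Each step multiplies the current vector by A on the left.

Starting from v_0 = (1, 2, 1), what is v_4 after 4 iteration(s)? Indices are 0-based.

v_0 = (1, 2, 1).
v_1 = A·v_0 = (1, 0, 3).
v_2 = A·v_1 = (2, 1, 1).
v_3 = A·v_2 = (3, 1, 0).
v_4 = A·v_3 = (2, 4, 3).

v_4 = (2, 4, 3)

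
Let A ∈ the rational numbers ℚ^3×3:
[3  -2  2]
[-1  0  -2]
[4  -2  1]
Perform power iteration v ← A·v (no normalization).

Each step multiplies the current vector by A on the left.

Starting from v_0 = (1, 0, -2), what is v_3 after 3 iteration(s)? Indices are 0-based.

v_0 = (1, 0, -2).
v_1 = A·v_0 = (-1, 3, 2).
v_2 = A·v_1 = (-5, -3, -8).
v_3 = A·v_2 = (-25, 21, -22).

v_3 = (-25, 21, -22)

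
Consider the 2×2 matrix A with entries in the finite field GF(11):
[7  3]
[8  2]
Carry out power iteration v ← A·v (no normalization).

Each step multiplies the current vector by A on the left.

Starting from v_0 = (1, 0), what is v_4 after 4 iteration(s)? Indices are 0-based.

v_4 = (2, 1)

v_0 = (1, 0).
v_1 = A·v_0 = (7, 8).
v_2 = A·v_1 = (7, 6).
v_3 = A·v_2 = (1, 2).
v_4 = A·v_3 = (2, 1).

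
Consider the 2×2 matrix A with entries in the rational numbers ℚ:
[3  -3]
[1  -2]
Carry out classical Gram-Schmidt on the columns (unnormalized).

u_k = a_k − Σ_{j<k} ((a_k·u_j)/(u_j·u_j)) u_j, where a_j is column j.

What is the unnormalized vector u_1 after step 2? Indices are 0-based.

Step 1: u_0 = a_0 = (3, 1).
Step 2: u_1 = a_1 − (-11/10)·u_0 = (3/10, -9/10).

u_1 = (3/10, -9/10)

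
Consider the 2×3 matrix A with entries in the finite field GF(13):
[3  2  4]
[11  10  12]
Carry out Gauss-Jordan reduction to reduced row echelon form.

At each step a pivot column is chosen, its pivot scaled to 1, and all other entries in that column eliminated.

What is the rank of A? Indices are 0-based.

[1] R0 /= 3  ⇒  (1, 5, 10)
     R1 -= 11·R0  ⇒  (0, 7, 6)
[2] R1 /= 7  ⇒  (0, 1, 12)
     R0 -= 5·R1  ⇒  (1, 0, 2)

rank = 2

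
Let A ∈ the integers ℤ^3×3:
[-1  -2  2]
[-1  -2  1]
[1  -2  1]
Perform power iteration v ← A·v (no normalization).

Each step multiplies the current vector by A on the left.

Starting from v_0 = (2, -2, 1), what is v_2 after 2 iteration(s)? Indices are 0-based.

v_0 = (2, -2, 1).
v_1 = A·v_0 = (4, 3, 7).
v_2 = A·v_1 = (4, -3, 5).

v_2 = (4, -3, 5)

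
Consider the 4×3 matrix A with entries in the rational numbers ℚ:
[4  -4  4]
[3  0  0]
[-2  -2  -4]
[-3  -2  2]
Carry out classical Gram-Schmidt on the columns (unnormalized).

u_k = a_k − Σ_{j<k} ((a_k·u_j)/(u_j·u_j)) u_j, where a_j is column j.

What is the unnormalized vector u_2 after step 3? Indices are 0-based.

u_2 = (56/73, -90/73, -290/73, 178/73)

Step 1: u_0 = a_0 = (4, 3, -2, -3).
Step 2: u_1 = a_1 − (-3/19)·u_0 = (-64/19, 9/19, -44/19, -47/19).
Step 3: u_2 = a_2 − (9/19)·u_0 − (-29/73)·u_1 = (56/73, -90/73, -290/73, 178/73).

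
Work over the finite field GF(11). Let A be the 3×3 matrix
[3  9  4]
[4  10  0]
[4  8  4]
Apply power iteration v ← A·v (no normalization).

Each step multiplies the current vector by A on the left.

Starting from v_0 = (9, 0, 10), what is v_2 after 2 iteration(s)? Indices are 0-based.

v_0 = (9, 0, 10).
v_1 = A·v_0 = (1, 3, 10).
v_2 = A·v_1 = (4, 1, 2).

v_2 = (4, 1, 2)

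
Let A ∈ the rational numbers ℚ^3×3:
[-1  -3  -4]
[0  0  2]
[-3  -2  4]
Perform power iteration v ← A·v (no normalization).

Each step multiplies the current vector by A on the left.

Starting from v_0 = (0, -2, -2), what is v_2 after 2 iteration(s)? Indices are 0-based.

v_2 = (14, -8, -50)

v_0 = (0, -2, -2).
v_1 = A·v_0 = (14, -4, -4).
v_2 = A·v_1 = (14, -8, -50).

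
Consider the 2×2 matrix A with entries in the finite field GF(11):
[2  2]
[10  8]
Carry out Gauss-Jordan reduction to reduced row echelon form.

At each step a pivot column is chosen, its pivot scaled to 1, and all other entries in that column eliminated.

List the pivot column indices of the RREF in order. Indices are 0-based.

pivot columns: 0, 1

step 1: normalize row 0 (÷2) = (1, 1)
  row 1: subtract 10×row0 = (0, 9)
step 2: normalize row 1 (÷9) = (0, 1)
  row 0: subtract 1×row1 = (1, 0)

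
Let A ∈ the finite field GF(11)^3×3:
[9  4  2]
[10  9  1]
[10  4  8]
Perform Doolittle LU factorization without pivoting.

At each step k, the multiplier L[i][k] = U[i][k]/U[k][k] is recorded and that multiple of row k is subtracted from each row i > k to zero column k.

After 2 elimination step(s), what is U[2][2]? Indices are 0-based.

[col 0] pivot 9
  R1 -= 6*R0 → (0, 7, 0)  (L[1][0] := 6)
  R2 -= 6*R0 → (0, 2, 7)  (L[2][0] := 6)
[col 1] pivot 7
  R2 -= 5*R1 → (0, 0, 7)  (L[2][1] := 5)

U[2][2] = 7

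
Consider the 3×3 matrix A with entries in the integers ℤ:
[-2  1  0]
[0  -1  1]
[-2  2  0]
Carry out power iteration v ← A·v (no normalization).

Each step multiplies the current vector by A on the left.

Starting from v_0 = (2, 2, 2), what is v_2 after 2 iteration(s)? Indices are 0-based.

v_0 = (2, 2, 2).
v_1 = A·v_0 = (-2, 0, 0).
v_2 = A·v_1 = (4, 0, 4).

v_2 = (4, 0, 4)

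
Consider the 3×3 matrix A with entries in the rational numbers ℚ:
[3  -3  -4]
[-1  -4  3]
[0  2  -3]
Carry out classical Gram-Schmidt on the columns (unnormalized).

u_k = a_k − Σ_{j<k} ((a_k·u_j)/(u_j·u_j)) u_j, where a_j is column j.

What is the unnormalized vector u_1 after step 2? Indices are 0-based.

Step 1: u_0 = a_0 = (3, -1, 0).
Step 2: u_1 = a_1 − (-1/2)·u_0 = (-3/2, -9/2, 2).

u_1 = (-3/2, -9/2, 2)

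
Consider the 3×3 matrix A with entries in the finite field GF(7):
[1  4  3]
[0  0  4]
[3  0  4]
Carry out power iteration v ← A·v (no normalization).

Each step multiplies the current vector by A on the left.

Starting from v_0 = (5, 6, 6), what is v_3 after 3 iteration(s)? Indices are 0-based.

v_3 = (4, 5, 1)

v_0 = (5, 6, 6).
v_1 = A·v_0 = (5, 3, 4).
v_2 = A·v_1 = (1, 2, 3).
v_3 = A·v_2 = (4, 5, 1).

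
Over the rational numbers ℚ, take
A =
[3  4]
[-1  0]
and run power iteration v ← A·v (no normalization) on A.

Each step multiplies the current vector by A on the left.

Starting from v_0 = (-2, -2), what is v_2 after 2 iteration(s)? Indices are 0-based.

v_2 = (-34, 14)

v_0 = (-2, -2).
v_1 = A·v_0 = (-14, 2).
v_2 = A·v_1 = (-34, 14).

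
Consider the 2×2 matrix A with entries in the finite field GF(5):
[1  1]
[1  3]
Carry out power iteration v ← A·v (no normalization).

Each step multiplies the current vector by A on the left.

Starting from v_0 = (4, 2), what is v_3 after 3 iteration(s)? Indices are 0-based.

v_0 = (4, 2).
v_1 = A·v_0 = (1, 0).
v_2 = A·v_1 = (1, 1).
v_3 = A·v_2 = (2, 4).

v_3 = (2, 4)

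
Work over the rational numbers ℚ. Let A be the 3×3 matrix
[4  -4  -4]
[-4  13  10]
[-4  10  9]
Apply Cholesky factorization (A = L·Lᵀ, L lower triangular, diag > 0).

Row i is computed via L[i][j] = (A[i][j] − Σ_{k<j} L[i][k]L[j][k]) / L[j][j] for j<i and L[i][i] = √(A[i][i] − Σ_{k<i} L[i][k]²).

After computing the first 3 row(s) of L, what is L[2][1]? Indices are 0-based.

L[2][1] = 2

Step 1: L[0][0] = √(4) = 2.
  L[1][0] = (-4) / L[0][0] = -2.
Step 2: L[1][1] = √(9) = 3.
  L[2][0] = (-4) / L[0][0] = -2.
  L[2][1] = (6) / L[1][1] = 2.
Step 3: L[2][2] = √(1) = 1.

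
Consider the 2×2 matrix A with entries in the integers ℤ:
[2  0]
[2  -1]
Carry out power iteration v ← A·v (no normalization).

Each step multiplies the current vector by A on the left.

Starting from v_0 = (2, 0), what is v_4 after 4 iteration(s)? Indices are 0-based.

v_0 = (2, 0).
v_1 = A·v_0 = (4, 4).
v_2 = A·v_1 = (8, 4).
v_3 = A·v_2 = (16, 12).
v_4 = A·v_3 = (32, 20).

v_4 = (32, 20)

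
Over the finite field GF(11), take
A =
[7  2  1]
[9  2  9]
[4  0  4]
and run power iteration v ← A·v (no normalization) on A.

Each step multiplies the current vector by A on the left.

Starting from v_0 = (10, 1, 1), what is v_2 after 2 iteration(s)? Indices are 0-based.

v_0 = (10, 1, 1).
v_1 = A·v_0 = (7, 2, 0).
v_2 = A·v_1 = (9, 1, 6).

v_2 = (9, 1, 6)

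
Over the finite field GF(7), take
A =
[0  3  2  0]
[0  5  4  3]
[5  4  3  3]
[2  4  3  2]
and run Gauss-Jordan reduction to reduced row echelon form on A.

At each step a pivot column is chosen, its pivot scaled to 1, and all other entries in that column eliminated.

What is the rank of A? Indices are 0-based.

[1] R0 <-> R2
[1] R0 /= 5  ⇒  (1, 5, 2, 2)
     R3 -= 2·R0  ⇒  (0, 1, 6, 5)
[2] R1 /= 5  ⇒  (0, 1, 5, 2)
     R0 -= 5·R1  ⇒  (1, 0, 5, 6)
     R2 -= 3·R1  ⇒  (0, 0, 1, 1)
     R3 -= 1·R1  ⇒  (0, 0, 1, 3)
[3] R2 /= 1  ⇒  (0, 0, 1, 1)
     R0 -= 5·R2  ⇒  (1, 0, 0, 1)
     R1 -= 5·R2  ⇒  (0, 1, 0, 4)
     R3 -= 1·R2  ⇒  (0, 0, 0, 2)
[4] R3 /= 2  ⇒  (0, 0, 0, 1)
     R0 -= 1·R3  ⇒  (1, 0, 0, 0)
     R1 -= 4·R3  ⇒  (0, 1, 0, 0)
     R2 -= 1·R3  ⇒  (0, 0, 1, 0)

rank = 4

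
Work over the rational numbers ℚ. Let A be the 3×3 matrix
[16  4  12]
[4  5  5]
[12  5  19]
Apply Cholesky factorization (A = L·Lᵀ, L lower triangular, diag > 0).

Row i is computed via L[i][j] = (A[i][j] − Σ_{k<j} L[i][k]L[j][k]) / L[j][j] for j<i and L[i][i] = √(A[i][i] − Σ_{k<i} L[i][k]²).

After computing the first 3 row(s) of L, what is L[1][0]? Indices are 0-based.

L[1][0] = 1

Step 1: L[0][0] = √(16) = 4.
  L[1][0] = (4) / L[0][0] = 1.
Step 2: L[1][1] = √(4) = 2.
  L[2][0] = (12) / L[0][0] = 3.
  L[2][1] = (2) / L[1][1] = 1.
Step 3: L[2][2] = √(9) = 3.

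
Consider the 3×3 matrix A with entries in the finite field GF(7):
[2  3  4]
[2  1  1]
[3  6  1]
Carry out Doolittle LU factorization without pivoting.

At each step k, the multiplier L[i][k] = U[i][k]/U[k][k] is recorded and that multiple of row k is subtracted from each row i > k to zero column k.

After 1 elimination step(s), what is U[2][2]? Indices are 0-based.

U[2][2] = 2

Step 1: pivot at (0,0) is 2.
  row1 ← row1 − (1)·row0  ⇒  L[1][0]=1, U row1=(0, 5, 4)
  row2 ← row2 − (5)·row0  ⇒  L[2][0]=5, U row2=(0, 5, 2)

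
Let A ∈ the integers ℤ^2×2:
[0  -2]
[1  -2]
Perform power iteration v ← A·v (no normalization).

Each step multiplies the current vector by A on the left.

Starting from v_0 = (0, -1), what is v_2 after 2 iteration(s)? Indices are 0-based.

v_2 = (-4, -2)

v_0 = (0, -1).
v_1 = A·v_0 = (2, 2).
v_2 = A·v_1 = (-4, -2).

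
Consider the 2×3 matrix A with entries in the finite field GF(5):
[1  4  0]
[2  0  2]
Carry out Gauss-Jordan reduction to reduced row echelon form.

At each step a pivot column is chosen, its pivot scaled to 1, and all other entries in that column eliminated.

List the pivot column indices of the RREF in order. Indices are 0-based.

step 1: normalize row 0 (÷1) = (1, 4, 0)
  row 1: subtract 2×row0 = (0, 2, 2)
step 2: normalize row 1 (÷2) = (0, 1, 1)
  row 0: subtract 4×row1 = (1, 0, 1)

pivot columns: 0, 1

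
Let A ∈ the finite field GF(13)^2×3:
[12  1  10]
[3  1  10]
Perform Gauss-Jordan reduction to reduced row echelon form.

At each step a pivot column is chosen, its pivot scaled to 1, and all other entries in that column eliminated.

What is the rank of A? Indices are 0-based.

rank = 2

[1] R0 /= 12  ⇒  (1, 12, 3)
     R1 -= 3·R0  ⇒  (0, 4, 1)
[2] R1 /= 4  ⇒  (0, 1, 10)
     R0 -= 12·R1  ⇒  (1, 0, 0)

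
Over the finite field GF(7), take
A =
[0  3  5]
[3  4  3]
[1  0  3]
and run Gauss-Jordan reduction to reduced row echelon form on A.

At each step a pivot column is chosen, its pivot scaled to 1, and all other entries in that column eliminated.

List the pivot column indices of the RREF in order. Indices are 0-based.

pivot(0,0): swap R0↔R1
pivot(0,0)=3: scale R0 → (1, 6, 1)
  clear (2,0): R2 −= (1)R0 → (0, 1, 2)
pivot(1,1)=3: scale R1 → (0, 1, 4)
  clear (0,1): R0 −= (6)R1 → (1, 0, 5)
  clear (2,1): R2 −= (1)R1 → (0, 0, 5)
pivot(2,2)=5: scale R2 → (0, 0, 1)
  clear (0,2): R0 −= (5)R2 → (1, 0, 0)
  clear (1,2): R1 −= (4)R2 → (0, 1, 0)

pivot columns: 0, 1, 2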